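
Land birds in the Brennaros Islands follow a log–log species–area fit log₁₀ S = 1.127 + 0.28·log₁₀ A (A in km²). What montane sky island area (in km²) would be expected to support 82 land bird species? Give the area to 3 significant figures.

646 km²

82 = 13.4 × A^0.28  ⇒  A^0.28 = 82/13.4 = 6.121
ln A = ln(6.121) / 0.28 = 1.8117 / 0.28 = 6.4704
A = e^6.4704 ≈ 645.7 km²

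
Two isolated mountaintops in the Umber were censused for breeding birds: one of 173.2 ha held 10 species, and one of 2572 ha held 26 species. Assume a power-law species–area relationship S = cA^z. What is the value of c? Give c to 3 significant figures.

z = ln(S₂/S₁) / ln(A₂/A₁) = ln(26/10) / ln(2572/173.2) = 0.9555 / 2.6980 = 0.3542
c = S₁ / A₁^z = 10 / 173.2^0.3542 = 10 / 6.206 = 1.611

1.61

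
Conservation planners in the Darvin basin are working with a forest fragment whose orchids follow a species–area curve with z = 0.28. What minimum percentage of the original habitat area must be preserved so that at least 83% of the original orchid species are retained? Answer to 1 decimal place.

Need (A_new/A_old)^0.28 = 0.83, so A_new/A_old = 0.83^(1/0.28) = 0.83^3.571
ln(A_new/A_old) = ln 0.83 / 0.28 = -0.1863 / 0.28 = -0.6655
A_new/A_old = e^-0.6655 ≈ 0.514

51.4%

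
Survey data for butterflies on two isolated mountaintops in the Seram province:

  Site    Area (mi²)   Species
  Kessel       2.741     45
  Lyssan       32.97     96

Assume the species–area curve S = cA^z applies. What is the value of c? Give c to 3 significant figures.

z = ln(S₂/S₁) / ln(A₂/A₁) = ln(96/45) / ln(32.97/2.741) = 0.7577 / 2.4873 = 0.3046
c = S₁ / A₁^z = 45 / 2.741^0.3046 = 45 / 1.36 = 33.1

33.1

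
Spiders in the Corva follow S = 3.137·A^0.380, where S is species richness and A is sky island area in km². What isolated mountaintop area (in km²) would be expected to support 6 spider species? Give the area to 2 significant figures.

5.5 km²

6 = 3.137 × A^0.38  ⇒  A^0.38 = 6/3.137 = 1.913
ln A = ln(1.913) / 0.38 = 0.6485 / 0.38 = 1.7066
A = e^1.7066 ≈ 5.51 km²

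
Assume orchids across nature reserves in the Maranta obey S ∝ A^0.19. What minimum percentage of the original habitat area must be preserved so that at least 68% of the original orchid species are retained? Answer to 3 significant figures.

Need (A_new/A_old)^0.19 = 0.68, so A_new/A_old = 0.68^(1/0.19) = 0.68^5.263
ln(A_new/A_old) = ln 0.68 / 0.19 = -0.3857 / 0.19 = -2.0298
A_new/A_old = e^-2.0298 ≈ 0.1314

13.1%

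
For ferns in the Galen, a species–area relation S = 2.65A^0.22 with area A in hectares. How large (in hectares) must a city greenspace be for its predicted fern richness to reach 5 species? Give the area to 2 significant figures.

5 = 2.65 × A^0.22  ⇒  A^0.22 = 5/2.65 = 1.887
ln A = ln(1.887) / 0.22 = 0.6349 / 0.22 = 2.8858
A = e^2.8858 ≈ 17.92 hectares

18 hectares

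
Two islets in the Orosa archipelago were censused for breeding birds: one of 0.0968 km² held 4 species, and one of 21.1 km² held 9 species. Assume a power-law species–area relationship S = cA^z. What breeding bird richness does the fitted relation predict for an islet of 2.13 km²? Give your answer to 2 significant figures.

z = ln(9/4) / ln(21.1/0.0968) = 0.8109 / 5.3844 = 0.1506
c = 4 / 0.0968^0.1506 = 4 / 0.7035 = 5.686
S₃ = 5.686 × 2.13^0.1506 = 5.686 × 1.121 ≈ 6.372

6.4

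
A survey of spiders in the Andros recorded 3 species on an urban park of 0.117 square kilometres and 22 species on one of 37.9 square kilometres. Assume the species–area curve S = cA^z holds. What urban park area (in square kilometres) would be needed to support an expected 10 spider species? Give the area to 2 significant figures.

3.8 square kilometres

z = ln(22/3) / ln(37.9/0.117) = 1.9924 / 5.7805 = 0.3447
c = 3 / 0.117^0.3447 = 3 / 0.4773 = 6.285
A = (10/6.285)^(1/0.3447) ⇒ ln A = ln(1.591)/0.3447 = 1.3474
A = e^1.3474 ≈ 3.848 square kilometres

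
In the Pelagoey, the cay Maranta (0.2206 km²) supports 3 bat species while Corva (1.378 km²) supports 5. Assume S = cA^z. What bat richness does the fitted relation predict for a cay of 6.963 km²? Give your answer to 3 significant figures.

z = ln(5/3) / ln(1.378/0.2206) = 0.5108 / 1.8320 = 0.2788
c = 3 / 0.2206^0.2788 = 3 / 0.6561 = 4.572
S₃ = 4.572 × 6.963^0.2788 = 4.572 × 1.718 ≈ 7.855

7.85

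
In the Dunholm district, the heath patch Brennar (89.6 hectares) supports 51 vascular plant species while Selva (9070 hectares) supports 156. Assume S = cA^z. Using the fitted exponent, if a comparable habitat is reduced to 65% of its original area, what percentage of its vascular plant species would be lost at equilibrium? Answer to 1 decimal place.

9.9%

z = ln(156/51) / ln(9070/89.6) = 1.1180 / 4.6174 = 0.2421
S_new/S_old = (A_new/A_old)^z = 0.65^0.2421 = exp(0.2421 × -0.4308) = 0.9009
Fraction lost = 1 − 0.9009 = 0.09905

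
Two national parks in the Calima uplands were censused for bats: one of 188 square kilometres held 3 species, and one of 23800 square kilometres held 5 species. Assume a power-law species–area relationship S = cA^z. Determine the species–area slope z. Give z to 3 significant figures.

0.106

Taking logs: ln S = ln c + z ln A, so z = (ln S₂ − ln S₁)/(ln A₂ − ln A₁).
z = ln(5/3) / ln(23800/188) = ln(1.667) / ln(126.6) = 0.5108 / 4.8410 = 0.1055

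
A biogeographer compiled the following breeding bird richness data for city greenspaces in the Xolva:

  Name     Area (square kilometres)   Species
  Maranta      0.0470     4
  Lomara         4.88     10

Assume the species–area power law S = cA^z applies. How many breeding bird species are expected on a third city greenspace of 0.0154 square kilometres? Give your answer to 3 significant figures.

z = ln(10/4) / ln(4.88/0.047) = 0.9163 / 4.6428 = 0.1974
c = 4 / 0.047^0.1974 = 4 / 0.5469 = 7.314
S₃ = 7.314 × 0.0154^0.1974 = 7.314 × 0.4388 ≈ 3.209

3.21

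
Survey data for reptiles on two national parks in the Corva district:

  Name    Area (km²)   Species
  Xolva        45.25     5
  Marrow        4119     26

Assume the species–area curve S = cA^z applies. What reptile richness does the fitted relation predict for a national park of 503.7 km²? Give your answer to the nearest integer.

12

z = ln(26/5) / ln(4119/45.25) = 1.6487 / 4.5112 = 0.3655
c = 5 / 45.25^0.3655 = 5 / 4.028 = 1.241
S₃ = 1.241 × 503.7^0.3655 = 1.241 × 9.717 ≈ 12.06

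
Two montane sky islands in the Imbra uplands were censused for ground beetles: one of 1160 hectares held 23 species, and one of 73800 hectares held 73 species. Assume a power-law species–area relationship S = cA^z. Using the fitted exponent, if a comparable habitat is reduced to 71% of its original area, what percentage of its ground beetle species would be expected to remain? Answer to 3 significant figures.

90.9%

z = ln(73/23) / ln(73800/1160) = 1.1550 / 4.1529 = 0.2781
S_new/S_old = (A_new/A_old)^z = 0.71^0.2781 = exp(0.2781 × -0.3425) = 0.9091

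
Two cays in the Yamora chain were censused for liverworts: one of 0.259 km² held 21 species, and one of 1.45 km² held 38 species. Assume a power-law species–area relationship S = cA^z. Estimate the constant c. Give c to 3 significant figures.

33.4

z = ln(S₂/S₁) / ln(A₂/A₁) = ln(38/21) / ln(1.45/0.259) = 0.5931 / 1.7225 = 0.3443
c = S₁ / A₁^z = 21 / 0.259^0.3443 = 21 / 0.6281 = 33.44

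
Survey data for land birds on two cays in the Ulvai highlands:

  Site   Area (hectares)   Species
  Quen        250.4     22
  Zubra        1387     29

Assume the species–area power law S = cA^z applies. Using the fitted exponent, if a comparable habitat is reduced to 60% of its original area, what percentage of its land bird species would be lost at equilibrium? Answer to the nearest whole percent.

8%

z = ln(29/22) / ln(1387/250.4) = 0.2763 / 1.7118 = 0.1614
S_new/S_old = (A_new/A_old)^z = 0.6^0.1614 = exp(0.1614 × -0.5108) = 0.9209
Fraction lost = 1 − 0.9209 = 0.07913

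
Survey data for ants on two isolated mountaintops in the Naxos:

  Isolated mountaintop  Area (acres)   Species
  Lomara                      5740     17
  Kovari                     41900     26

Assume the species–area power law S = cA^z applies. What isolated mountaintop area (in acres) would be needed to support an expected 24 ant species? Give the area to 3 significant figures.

28800 acres

z = ln(26/17) / ln(41900/5740) = 0.4249 / 1.9878 = 0.2137
c = 17 / 5740^0.2137 = 17 / 6.36 = 2.673
A = (24/2.673)^(1/0.2137) ⇒ ln A = ln(8.978)/0.2137 = 10.2686
A = e^10.2686 ≈ 28812 acres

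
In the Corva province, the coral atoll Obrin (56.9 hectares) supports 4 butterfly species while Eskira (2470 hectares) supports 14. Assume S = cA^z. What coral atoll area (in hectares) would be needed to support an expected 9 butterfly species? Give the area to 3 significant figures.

653 hectares

z = ln(14/4) / ln(2470/56.9) = 1.2528 / 3.7707 = 0.3322
c = 4 / 56.9^0.3322 = 4 / 3.829 = 1.045
A = (9/1.045)^(1/0.3322) ⇒ ln A = ln(8.616)/0.3322 = 6.4821
A = e^6.4821 ≈ 653.3 hectares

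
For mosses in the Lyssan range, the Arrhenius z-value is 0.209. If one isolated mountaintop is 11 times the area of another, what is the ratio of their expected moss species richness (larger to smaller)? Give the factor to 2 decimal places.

1.65

S₂/S₁ = (A₂/A₁)^z = 11^0.209
ln(S₂/S₁) = 0.209 × ln 11 = 0.209 × 2.3979 = 0.5012
S₂/S₁ = e^0.5012 ≈ 1.651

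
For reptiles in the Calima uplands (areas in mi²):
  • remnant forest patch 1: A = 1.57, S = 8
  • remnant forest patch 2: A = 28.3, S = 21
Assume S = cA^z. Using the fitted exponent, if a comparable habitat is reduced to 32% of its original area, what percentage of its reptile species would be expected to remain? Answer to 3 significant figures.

z = ln(21/8) / ln(28.3/1.57) = 0.9651 / 2.8918 = 0.3337
S_new/S_old = (A_new/A_old)^z = 0.32^0.3337 = exp(0.3337 × -1.1394) = 0.6837

68.4%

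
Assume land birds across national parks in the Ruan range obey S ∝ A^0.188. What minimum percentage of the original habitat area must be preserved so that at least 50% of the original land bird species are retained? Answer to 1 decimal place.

2.5%

Need (A_new/A_old)^0.188 = 0.5, so A_new/A_old = 0.5^(1/0.188) = 0.5^5.319
ln(A_new/A_old) = ln 0.5 / 0.188 = -0.6931 / 0.188 = -3.6870
A_new/A_old = e^-3.6870 ≈ 0.02505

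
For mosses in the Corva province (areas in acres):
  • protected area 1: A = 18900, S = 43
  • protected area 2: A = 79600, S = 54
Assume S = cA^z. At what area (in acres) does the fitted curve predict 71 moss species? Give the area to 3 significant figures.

448000 acres

z = ln(54/43) / ln(79600/18900) = 0.2278 / 1.4379 = 0.1584
c = 43 / 18900^0.1584 = 43 / 4.759 = 9.036
A = (71/9.036)^(1/0.1584) ⇒ ln A = ln(7.857)/0.1584 = 13.0124
A = e^13.0124 ≈ 447949 acres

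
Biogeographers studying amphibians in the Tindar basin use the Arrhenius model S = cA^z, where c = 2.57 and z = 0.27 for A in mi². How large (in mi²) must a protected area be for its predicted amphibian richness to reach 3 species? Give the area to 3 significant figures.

3 = 2.57 × A^0.27  ⇒  A^0.27 = 3/2.57 = 1.167
ln A = ln(1.167) / 0.27 = 0.1547 / 0.27 = 0.5730
A = e^0.5730 ≈ 1.774 mi²

1.77 mi²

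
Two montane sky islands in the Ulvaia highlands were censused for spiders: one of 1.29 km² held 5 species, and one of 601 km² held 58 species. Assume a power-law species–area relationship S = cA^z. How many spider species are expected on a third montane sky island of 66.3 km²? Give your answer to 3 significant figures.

z = ln(58/5) / ln(601/1.29) = 2.4510 / 6.1440 = 0.3989
c = 5 / 1.29^0.3989 = 5 / 1.107 = 4.517
S₃ = 4.517 × 66.3^0.3989 = 4.517 × 5.329 ≈ 24.07

24.1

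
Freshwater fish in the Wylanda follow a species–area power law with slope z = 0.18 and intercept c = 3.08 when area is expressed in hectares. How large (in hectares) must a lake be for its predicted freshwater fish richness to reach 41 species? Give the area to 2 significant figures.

41 = 3.08 × A^0.18  ⇒  A^0.18 = 41/3.08 = 13.31
ln A = ln(13.31) / 0.18 = 2.5886 / 0.18 = 14.3813
A = e^14.3813 ≈ 1760920 hectares

1800000 hectares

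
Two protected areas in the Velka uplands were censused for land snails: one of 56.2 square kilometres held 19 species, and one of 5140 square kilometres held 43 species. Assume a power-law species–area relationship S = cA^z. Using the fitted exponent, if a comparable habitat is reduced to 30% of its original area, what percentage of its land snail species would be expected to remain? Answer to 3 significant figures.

80.4%

z = ln(43/19) / ln(5140/56.2) = 0.8168 / 4.5159 = 0.1809
S_new/S_old = (A_new/A_old)^z = 0.3^0.1809 = exp(0.1809 × -1.2040) = 0.8043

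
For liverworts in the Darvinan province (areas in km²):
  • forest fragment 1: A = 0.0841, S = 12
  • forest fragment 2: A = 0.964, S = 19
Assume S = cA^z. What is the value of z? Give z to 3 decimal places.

Taking logs: ln S = ln c + z ln A, so z = (ln S₂ − ln S₁)/(ln A₂ − ln A₁).
z = ln(19/12) / ln(0.964/0.0841) = ln(1.583) / ln(11.46) = 0.4595 / 2.4391 = 0.1884

0.188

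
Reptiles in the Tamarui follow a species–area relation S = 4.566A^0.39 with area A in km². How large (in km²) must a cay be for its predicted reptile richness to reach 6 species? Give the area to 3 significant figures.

6 = 4.566 × A^0.39  ⇒  A^0.39 = 6/4.566 = 1.314
ln A = ln(1.314) / 0.39 = 0.2731 / 0.39 = 0.7003
A = e^0.7003 ≈ 2.014 km²

2.01 km²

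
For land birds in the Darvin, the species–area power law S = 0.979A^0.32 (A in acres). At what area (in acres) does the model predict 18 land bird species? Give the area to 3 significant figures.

18 = 0.979 × A^0.32  ⇒  A^0.32 = 18/0.979 = 18.39
ln A = ln(18.39) / 0.32 = 2.9116 / 0.32 = 9.0987
A = e^9.0987 ≈ 8944 acres

8940 acres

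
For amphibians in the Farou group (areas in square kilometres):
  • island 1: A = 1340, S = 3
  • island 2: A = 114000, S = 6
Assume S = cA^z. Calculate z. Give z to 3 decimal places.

0.156

Taking logs: ln S = ln c + z ln A, so z = (ln S₂ − ln S₁)/(ln A₂ − ln A₁).
z = ln(6/3) / ln(114000/1340) = ln(2) / ln(85.07) = 0.6931 / 4.4435 = 0.1560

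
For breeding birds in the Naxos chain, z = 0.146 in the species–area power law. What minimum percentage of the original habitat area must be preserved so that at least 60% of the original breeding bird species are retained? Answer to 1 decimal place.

Need (A_new/A_old)^0.146 = 0.6, so A_new/A_old = 0.6^(1/0.146) = 0.6^6.849
ln(A_new/A_old) = ln 0.6 / 0.146 = -0.5108 / 0.146 = -3.4988
A_new/A_old = e^-3.4988 ≈ 0.03023

3.0%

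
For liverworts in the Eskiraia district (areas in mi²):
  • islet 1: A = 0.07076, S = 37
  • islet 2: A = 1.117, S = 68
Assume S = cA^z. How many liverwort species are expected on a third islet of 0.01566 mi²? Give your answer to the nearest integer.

z = ln(68/37) / ln(1.117/0.07076) = 0.6086 / 2.7591 = 0.2206
c = 37 / 0.07076^0.2206 = 37 / 0.5576 = 66.36
S₃ = 66.36 × 0.01566^0.2206 = 66.36 × 0.3998 ≈ 26.53

27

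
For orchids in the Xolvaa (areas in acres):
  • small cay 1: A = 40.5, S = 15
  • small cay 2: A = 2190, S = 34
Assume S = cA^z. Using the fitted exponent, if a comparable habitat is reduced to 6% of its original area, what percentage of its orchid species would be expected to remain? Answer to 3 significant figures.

z = ln(34/15) / ln(2190/40.5) = 0.8183 / 3.9904 = 0.2051
S_new/S_old = (A_new/A_old)^z = 0.06^0.2051 = exp(0.2051 × -2.8134) = 0.5616

56.2%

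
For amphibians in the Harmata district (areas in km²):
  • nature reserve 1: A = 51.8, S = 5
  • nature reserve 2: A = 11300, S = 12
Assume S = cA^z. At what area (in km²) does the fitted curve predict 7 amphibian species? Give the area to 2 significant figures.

410 km²

z = ln(12/5) / ln(11300/51.8) = 0.8755 / 5.3852 = 0.1626
c = 5 / 51.8^0.1626 = 5 / 1.9 = 2.632
A = (7/2.632)^(1/0.1626) ⇒ ln A = ln(2.66)/0.1626 = 6.0171
A = e^6.0171 ≈ 410.4 km²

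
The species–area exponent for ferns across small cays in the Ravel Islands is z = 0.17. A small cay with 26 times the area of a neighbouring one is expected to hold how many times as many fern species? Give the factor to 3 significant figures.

1.74

S₂/S₁ = (A₂/A₁)^z = 26^0.17
ln(S₂/S₁) = 0.17 × ln 26 = 0.17 × 3.2581 = 0.5539
S₂/S₁ = e^0.5539 ≈ 1.74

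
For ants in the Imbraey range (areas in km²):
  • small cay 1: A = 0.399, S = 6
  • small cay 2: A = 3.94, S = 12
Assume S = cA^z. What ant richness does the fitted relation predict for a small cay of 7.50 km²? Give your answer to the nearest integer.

z = ln(12/6) / ln(3.94/0.399) = 0.6931 / 2.2900 = 0.3027
c = 6 / 0.399^0.3027 = 6 / 0.7572 = 7.924
S₃ = 7.924 × 7.5^0.3027 = 7.924 × 1.84 ≈ 14.58

15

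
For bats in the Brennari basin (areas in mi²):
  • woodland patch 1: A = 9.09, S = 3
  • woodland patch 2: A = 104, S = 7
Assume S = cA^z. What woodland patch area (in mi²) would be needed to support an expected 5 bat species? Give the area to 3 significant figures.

z = ln(7/3) / ln(104/9.09) = 0.8473 / 2.4372 = 0.3476
c = 3 / 9.09^0.3476 = 3 / 2.154 = 1.393
A = (5/1.393)^(1/0.3476) ⇒ ln A = ln(3.59)/0.3476 = 3.6765
A = e^3.6765 ≈ 39.51 mi²

39.5 mi²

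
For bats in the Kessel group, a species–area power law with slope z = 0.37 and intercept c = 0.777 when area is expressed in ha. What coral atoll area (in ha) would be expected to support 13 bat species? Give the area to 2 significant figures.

2000 ha

13 = 0.777 × A^0.37  ⇒  A^0.37 = 13/0.777 = 16.73
ln A = ln(16.73) / 0.37 = 2.8173 / 0.37 = 7.6142
A = e^7.6142 ≈ 2027 ha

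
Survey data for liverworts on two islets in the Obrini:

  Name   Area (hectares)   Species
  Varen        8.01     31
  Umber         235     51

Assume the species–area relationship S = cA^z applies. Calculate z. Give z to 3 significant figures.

Taking logs: ln S = ln c + z ln A, so z = (ln S₂ − ln S₁)/(ln A₂ − ln A₁).
z = ln(51/31) / ln(235/8.01) = ln(1.645) / ln(29.34) = 0.4978 / 3.3789 = 0.1473

0.147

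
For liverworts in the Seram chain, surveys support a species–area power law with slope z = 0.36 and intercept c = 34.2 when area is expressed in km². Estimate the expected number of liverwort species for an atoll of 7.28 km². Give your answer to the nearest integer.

S = 34.2 × 7.28^0.36
ln S = ln 34.2 + 0.36 × ln 7.28 = 3.5322 + 0.36 × 1.9851 = 4.2469
S = e^4.2469 ≈ 69.89

70 species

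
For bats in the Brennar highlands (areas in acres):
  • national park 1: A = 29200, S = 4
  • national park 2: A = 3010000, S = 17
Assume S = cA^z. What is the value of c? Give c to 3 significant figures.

0.162

z = ln(S₂/S₁) / ln(A₂/A₁) = ln(17/4) / ln(3010000/29200) = 1.4469 / 4.6355 = 0.3121
c = S₁ / A₁^z = 4 / 29200^0.3121 = 4 / 24.76 = 0.1615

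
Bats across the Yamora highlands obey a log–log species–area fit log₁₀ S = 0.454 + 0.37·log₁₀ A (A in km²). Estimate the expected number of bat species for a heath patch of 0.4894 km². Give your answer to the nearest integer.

S = 2.844 × 0.4894^0.37
ln S = ln 2.844 + 0.37 × ln 0.4894 = 1.0454 + 0.37 × -0.7146 = 0.7810
S = e^0.7810 ≈ 2.184

2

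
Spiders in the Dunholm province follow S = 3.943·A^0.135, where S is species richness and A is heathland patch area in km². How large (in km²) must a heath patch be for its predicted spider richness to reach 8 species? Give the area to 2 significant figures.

190 km²

8 = 3.943 × A^0.135  ⇒  A^0.135 = 8/3.943 = 2.029
ln A = ln(2.029) / 0.135 = 0.7075 / 0.135 = 5.2407
A = e^5.2407 ≈ 188.8 km²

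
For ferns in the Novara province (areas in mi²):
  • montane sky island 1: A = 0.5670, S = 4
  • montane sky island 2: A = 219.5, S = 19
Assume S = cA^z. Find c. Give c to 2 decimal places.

z = ln(S₂/S₁) / ln(A₂/A₁) = ln(19/4) / ln(219.5/0.567) = 1.5581 / 5.9587 = 0.2615
c = S₁ / A₁^z = 4 / 0.567^0.2615 = 4 / 0.8621 = 4.64

4.64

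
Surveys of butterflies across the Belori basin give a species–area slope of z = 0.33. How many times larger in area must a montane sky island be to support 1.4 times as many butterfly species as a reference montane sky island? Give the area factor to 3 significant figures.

2.77

(A₂/A₁)^0.33 = 1.4, so A₂/A₁ = 1.4^(1/0.33) = 1.4^3.03
ln(A₂/A₁) = ln 1.4 / 0.33 = 0.3365 / 0.33 = 1.0196
A₂/A₁ = e^1.0196 ≈ 2.772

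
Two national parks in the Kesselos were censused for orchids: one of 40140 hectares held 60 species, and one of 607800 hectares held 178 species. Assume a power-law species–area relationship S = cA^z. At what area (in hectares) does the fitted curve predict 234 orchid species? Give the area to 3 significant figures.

1200000 hectares

z = ln(178/60) / ln(607800/40140) = 1.0874 / 2.7175 = 0.4002
c = 60 / 40140^0.4002 = 60 / 69.53 = 0.8629
A = (234/0.8629)^(1/0.4002) ⇒ ln A = ln(271.2)/0.4002 = 14.0012
A = e^14.0012 ≈ 1204003 hectares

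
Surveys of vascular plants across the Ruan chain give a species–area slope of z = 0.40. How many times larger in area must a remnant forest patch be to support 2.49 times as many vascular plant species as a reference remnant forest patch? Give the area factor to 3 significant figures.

(A₂/A₁)^0.4 = 2.49, so A₂/A₁ = 2.49^(1/0.4) = 2.49^2.5
ln(A₂/A₁) = ln 2.49 / 0.4 = 0.9123 / 0.4 = 2.2807
A₂/A₁ = e^2.2807 ≈ 9.784

9.78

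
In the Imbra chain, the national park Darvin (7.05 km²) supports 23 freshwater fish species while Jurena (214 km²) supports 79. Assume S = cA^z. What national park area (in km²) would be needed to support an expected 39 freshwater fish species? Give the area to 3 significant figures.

30.4 km²

z = ln(79/23) / ln(214/7.05) = 1.2340 / 3.4129 = 0.3616
c = 23 / 7.05^0.3616 = 23 / 2.026 = 11.35
A = (39/11.35)^(1/0.3616) ⇒ ln A = ln(3.436)/0.3616 = 3.4136
A = e^3.4136 ≈ 30.37 km²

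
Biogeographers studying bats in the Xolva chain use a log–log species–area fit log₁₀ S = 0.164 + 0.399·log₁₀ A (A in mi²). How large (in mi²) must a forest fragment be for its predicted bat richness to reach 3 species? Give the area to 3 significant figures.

3 = 1.459 × A^0.399  ⇒  A^0.399 = 3/1.459 = 2.056
ln A = ln(2.056) / 0.399 = 0.7210 / 0.399 = 1.8070
A = e^1.8070 ≈ 6.092 mi²

6.09 mi²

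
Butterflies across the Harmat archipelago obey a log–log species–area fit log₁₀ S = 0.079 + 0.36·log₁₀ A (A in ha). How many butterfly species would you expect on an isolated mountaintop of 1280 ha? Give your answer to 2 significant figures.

S = 1.199 × 1280^0.36 = 1.199 × 13.14 ≈ 15.76

16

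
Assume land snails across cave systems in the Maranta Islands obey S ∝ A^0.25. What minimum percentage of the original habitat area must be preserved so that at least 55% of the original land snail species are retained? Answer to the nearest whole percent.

Need (A_new/A_old)^0.25 = 0.55, so A_new/A_old = 0.55^(1/0.25) = 0.55^4
ln(A_new/A_old) = ln 0.55 / 0.25 = -0.5978 / 0.25 = -2.3913
A_new/A_old = e^-2.3913 ≈ 0.09151

9%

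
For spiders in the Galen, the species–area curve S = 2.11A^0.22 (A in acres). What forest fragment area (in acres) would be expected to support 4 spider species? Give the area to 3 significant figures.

4 = 2.11 × A^0.22  ⇒  A^0.22 = 4/2.11 = 1.896
ln A = ln(1.896) / 0.22 = 0.6396 / 0.22 = 2.9073
A = e^2.9073 ≈ 18.31 acres

18.3 acres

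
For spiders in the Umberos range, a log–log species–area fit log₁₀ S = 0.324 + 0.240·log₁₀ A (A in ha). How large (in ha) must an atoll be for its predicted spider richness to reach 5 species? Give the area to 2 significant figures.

5 = 2.109 × A^0.24  ⇒  A^0.24 = 5/2.109 = 2.371
ln A = ln(2.371) / 0.24 = 0.8634 / 0.24 = 3.5975
A = e^3.5975 ≈ 36.51 ha

37 ha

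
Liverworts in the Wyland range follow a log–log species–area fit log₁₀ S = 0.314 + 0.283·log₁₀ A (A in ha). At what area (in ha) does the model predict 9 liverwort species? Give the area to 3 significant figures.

9 = 2.061 × A^0.283  ⇒  A^0.283 = 9/2.061 = 4.368
ln A = ln(4.368) / 0.283 = 1.4742 / 0.283 = 5.2092
A = e^5.2092 ≈ 183 ha

183 ha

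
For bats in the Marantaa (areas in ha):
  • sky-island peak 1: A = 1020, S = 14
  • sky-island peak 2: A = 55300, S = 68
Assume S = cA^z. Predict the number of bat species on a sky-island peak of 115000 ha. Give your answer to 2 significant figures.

91

z = ln(68/14) / ln(55300/1020) = 1.5805 / 3.9930 = 0.3958
c = 14 / 1020^0.3958 = 14 / 15.52 = 0.9022
S₃ = 0.9022 × 115000^0.3958 = 0.9022 × 100.7 ≈ 90.86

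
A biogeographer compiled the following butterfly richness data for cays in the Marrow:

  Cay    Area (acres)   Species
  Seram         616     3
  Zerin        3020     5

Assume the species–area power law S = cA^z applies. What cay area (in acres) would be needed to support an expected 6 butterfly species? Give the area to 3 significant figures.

z = ln(5/3) / ln(3020/616) = 0.5108 / 1.5898 = 0.3213
c = 3 / 616^0.3213 = 3 / 7.877 = 0.3809
A = (6/0.3809)^(1/0.3213) ⇒ ln A = ln(15.75)/0.3213 = 8.5804
A = e^8.5804 ≈ 5326 acres

5330 acres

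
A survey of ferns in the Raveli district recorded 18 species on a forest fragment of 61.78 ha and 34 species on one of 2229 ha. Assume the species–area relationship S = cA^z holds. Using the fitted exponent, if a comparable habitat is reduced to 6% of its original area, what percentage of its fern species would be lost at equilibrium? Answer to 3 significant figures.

z = ln(34/18) / ln(2229/61.78) = 0.6360 / 3.5857 = 0.1774
S_new/S_old = (A_new/A_old)^z = 0.06^0.1774 = exp(0.1774 × -2.8134) = 0.6071
Fraction lost = 1 − 0.6071 = 0.3929

39.3%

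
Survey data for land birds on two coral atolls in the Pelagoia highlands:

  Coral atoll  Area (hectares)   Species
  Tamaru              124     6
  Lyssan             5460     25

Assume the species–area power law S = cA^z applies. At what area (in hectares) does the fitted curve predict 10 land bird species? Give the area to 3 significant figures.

481 hectares

z = ln(25/6) / ln(5460/124) = 1.4271 / 3.7849 = 0.3771
c = 6 / 124^0.3771 = 6 / 6.156 = 0.9746
A = (10/0.9746)^(1/0.3771) ⇒ ln A = ln(10.26)/0.3771 = 6.1751
A = e^6.1751 ≈ 480.6 hectares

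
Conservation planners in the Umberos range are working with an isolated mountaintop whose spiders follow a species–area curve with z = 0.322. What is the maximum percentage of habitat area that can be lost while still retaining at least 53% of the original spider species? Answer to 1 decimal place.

86.1%

Need (A_new/A_old)^0.322 = 0.53, so A_new/A_old = 0.53^(1/0.322) = 0.53^3.106
ln(A_new/A_old) = ln 0.53 / 0.322 = -0.6349 / 0.322 = -1.9717
A_new/A_old = e^-1.9717 ≈ 0.1392
Fraction that can be lost = 1 − 0.1392 = 0.8608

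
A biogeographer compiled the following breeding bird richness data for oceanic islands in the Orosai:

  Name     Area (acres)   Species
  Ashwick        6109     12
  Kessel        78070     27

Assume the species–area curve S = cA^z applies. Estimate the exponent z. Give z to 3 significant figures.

Taking logs: ln S = ln c + z ln A, so z = (ln S₂ − ln S₁)/(ln A₂ − ln A₁).
z = ln(27/12) / ln(78070/6109) = ln(2.25) / ln(12.78) = 0.8109 / 2.5478 = 0.3183

0.318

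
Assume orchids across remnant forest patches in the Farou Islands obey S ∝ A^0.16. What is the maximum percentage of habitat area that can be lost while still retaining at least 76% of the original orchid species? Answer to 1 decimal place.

Need (A_new/A_old)^0.16 = 0.76, so A_new/A_old = 0.76^(1/0.16) = 0.76^6.25
ln(A_new/A_old) = ln 0.76 / 0.16 = -0.2744 / 0.16 = -1.7152
A_new/A_old = e^-1.7152 ≈ 0.1799
Fraction that can be lost = 1 − 0.1799 = 0.8201

82.0%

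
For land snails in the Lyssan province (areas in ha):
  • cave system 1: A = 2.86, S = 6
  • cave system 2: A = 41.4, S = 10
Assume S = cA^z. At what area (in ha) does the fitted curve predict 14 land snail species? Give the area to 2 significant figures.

z = ln(10/6) / ln(41.4/2.86) = 0.5108 / 2.6725 = 0.1911
c = 6 / 2.86^0.1911 = 6 / 1.222 = 4.908
A = (14/4.908)^(1/0.1911) ⇒ ln A = ln(2.852)/0.1911 = 5.4836
A = e^5.4836 ≈ 240.7 ha

240 ha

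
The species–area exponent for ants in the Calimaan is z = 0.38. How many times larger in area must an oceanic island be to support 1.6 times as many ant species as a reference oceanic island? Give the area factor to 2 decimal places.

(A₂/A₁)^0.38 = 1.6, so A₂/A₁ = 1.6^(1/0.38) = 1.6^2.632
ln(A₂/A₁) = ln 1.6 / 0.38 = 0.4700 / 0.38 = 1.2369
A₂/A₁ = e^1.2369 ≈ 3.445

3.44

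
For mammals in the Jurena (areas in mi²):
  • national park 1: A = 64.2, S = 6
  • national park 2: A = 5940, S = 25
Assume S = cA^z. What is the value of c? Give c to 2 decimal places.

z = ln(S₂/S₁) / ln(A₂/A₁) = ln(25/6) / ln(5940/64.2) = 1.4271 / 4.5275 = 0.3152
c = S₁ / A₁^z = 6 / 64.2^0.3152 = 6 / 3.713 = 1.616

1.62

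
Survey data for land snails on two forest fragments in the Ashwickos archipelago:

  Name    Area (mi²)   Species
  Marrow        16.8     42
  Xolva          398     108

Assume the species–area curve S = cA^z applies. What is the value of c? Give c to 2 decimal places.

z = ln(S₂/S₁) / ln(A₂/A₁) = ln(108/42) / ln(398/16.8) = 0.9445 / 3.1651 = 0.2984
c = S₁ / A₁^z = 42 / 16.8^0.2984 = 42 / 2.321 = 18.1

18.10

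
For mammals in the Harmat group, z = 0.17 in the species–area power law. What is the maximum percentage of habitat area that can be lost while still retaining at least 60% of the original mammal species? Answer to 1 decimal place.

95.0%

Need (A_new/A_old)^0.17 = 0.6, so A_new/A_old = 0.6^(1/0.17) = 0.6^5.882
ln(A_new/A_old) = ln 0.6 / 0.17 = -0.5108 / 0.17 = -3.0049
A_new/A_old = e^-3.0049 ≈ 0.04955
Fraction that can be lost = 1 − 0.04955 = 0.9505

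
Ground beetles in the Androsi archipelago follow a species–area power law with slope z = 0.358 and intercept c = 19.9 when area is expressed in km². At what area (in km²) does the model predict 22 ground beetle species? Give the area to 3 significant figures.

22 = 19.9 × A^0.358  ⇒  A^0.358 = 22/19.9 = 1.106
ln A = ln(1.106) / 0.358 = 0.1003 / 0.358 = 0.2802
A = e^0.2802 ≈ 1.323 km²

1.32 km²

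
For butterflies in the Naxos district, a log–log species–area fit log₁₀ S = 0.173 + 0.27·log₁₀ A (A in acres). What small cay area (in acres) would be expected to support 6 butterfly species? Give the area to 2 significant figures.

6 = 1.489 × A^0.27  ⇒  A^0.27 = 6/1.489 = 4.029
ln A = ln(4.029) / 0.27 = 1.3934 / 0.27 = 5.1608
A = e^5.1608 ≈ 174.3 acres

170 acres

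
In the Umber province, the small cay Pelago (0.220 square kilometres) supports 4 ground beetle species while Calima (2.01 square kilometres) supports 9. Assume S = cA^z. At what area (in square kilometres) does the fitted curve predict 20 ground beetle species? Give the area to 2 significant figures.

18 square kilometres

z = ln(9/4) / ln(2.01/0.22) = 0.8109 / 2.2123 = 0.3666
c = 4 / 0.22^0.3666 = 4 / 0.5741 = 6.968
A = (20/6.968)^(1/0.3666) ⇒ ln A = ln(2.87)/0.3666 = 2.8765
A = e^2.8765 ≈ 17.75 square kilometres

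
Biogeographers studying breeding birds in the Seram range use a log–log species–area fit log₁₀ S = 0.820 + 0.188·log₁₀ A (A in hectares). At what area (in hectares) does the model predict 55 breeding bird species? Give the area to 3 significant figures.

78600 hectares

55 = 6.607 × A^0.188  ⇒  A^0.188 = 55/6.607 = 8.325
ln A = ln(8.325) / 0.188 = 2.1192 / 0.188 = 11.2724
A = e^11.2724 ≈ 78622 hectares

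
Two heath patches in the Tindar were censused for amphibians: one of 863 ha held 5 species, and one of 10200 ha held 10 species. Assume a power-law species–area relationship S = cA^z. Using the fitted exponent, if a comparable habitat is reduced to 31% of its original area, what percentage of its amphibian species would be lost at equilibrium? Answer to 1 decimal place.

z = ln(10/5) / ln(10200/863) = 0.6931 / 2.4697 = 0.2807
S_new/S_old = (A_new/A_old)^z = 0.31^0.2807 = exp(0.2807 × -1.1712) = 0.7199
Fraction lost = 1 − 0.7199 = 0.2801

28.0%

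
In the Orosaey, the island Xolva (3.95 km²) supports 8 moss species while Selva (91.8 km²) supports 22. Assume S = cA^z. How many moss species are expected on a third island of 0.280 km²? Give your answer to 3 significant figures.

z = ln(22/8) / ln(91.8/3.95) = 1.0116 / 3.1459 = 0.3216
c = 8 / 3.95^0.3216 = 8 / 1.555 = 5.143
S₃ = 5.143 × 0.28^0.3216 = 5.143 × 0.6641 ≈ 3.416

3.42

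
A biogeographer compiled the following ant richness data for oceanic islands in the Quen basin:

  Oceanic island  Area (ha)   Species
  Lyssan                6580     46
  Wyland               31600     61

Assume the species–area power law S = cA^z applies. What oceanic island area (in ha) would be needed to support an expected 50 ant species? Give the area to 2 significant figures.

z = ln(61/46) / ln(31600/6580) = 0.2822 / 1.5691 = 0.1799
c = 46 / 6580^0.1799 = 46 / 4.862 = 9.462
A = (50/9.462)^(1/0.1799) ⇒ ln A = ln(5.284)/0.1799 = 9.2554
A = e^9.2554 ≈ 10461 ha

10000 ha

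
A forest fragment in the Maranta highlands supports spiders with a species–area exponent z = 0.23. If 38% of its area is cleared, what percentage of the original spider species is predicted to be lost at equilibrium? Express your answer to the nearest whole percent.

10%

S_new/S_old = (A_new/A_old)^z = 0.62^0.23
= exp(0.23 × ln 0.62) = exp(0.23 × -0.4780) = exp(-0.1099) ≈ 0.8959
Fraction lost = 1 − 0.8959 = 0.1041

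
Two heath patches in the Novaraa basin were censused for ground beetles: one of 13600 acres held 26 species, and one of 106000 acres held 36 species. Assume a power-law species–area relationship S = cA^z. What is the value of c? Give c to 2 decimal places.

5.75

z = ln(S₂/S₁) / ln(A₂/A₁) = ln(36/26) / ln(106000/13600) = 0.3254 / 2.0534 = 0.1585
c = S₁ / A₁^z = 26 / 13600^0.1585 = 26 / 4.52 = 5.753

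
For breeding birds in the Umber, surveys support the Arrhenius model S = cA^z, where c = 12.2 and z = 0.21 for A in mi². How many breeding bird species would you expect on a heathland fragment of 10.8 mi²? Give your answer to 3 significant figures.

20.1

S = 12.2 × 10.8^0.21
ln S = ln 12.2 + 0.21 × ln 10.8 = 2.5014 + 0.21 × 2.3795 = 3.0011
S = e^3.0011 ≈ 20.11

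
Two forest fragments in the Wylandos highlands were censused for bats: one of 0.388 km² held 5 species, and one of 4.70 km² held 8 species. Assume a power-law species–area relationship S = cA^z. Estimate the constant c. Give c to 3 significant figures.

z = ln(S₂/S₁) / ln(A₂/A₁) = ln(8/5) / ln(4.7/0.388) = 0.4700 / 2.4943 = 0.1884
c = S₁ / A₁^z = 5 / 0.388^0.1884 = 5 / 0.8366 = 5.976

5.98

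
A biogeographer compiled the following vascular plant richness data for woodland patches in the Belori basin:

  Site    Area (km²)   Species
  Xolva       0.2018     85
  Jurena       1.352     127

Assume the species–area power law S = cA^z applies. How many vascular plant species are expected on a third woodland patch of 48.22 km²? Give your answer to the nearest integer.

z = ln(127/85) / ln(1.352/0.2018) = 0.4015 / 1.9021 = 0.2111
c = 85 / 0.2018^0.2111 = 85 / 0.7133 = 119.2
S₃ = 119.2 × 48.22^0.2111 = 119.2 × 2.266 ≈ 270.1

270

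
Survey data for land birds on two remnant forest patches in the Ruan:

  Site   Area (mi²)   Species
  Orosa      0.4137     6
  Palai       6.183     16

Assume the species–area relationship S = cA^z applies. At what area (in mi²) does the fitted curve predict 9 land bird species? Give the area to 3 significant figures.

1.27 mi²

z = ln(16/6) / ln(6.183/0.4137) = 0.9808 / 2.7044 = 0.3627
c = 6 / 0.4137^0.3627 = 6 / 0.7261 = 8.264
A = (9/8.264)^(1/0.3627) ⇒ ln A = ln(1.089)/0.3627 = 0.2354
A = e^0.2354 ≈ 1.265 mi²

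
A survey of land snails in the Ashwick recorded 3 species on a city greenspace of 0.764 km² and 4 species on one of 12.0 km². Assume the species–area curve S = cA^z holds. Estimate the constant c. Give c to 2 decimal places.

3.09

z = ln(S₂/S₁) / ln(A₂/A₁) = ln(4/3) / ln(12/0.764) = 0.2877 / 2.7541 = 0.1045
c = S₁ / A₁^z = 3 / 0.764^0.1045 = 3 / 0.9723 = 3.086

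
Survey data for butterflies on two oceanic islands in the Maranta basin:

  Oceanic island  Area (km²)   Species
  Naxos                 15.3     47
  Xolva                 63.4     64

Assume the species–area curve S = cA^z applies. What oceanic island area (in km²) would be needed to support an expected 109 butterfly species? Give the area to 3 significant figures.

736 km²

z = ln(64/47) / ln(63.4/15.3) = 0.3087 / 1.4216 = 0.2172
c = 47 / 15.3^0.2172 = 47 / 1.808 = 25.99
A = (109/25.99)^(1/0.2172) ⇒ ln A = ln(4.194)/0.2172 = 6.6013
A = e^6.6013 ≈ 736 km²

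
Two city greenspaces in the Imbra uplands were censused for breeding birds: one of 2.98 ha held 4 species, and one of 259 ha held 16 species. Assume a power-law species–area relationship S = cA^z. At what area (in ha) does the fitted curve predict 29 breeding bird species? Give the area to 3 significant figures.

z = ln(16/4) / ln(259/2.98) = 1.3863 / 4.4649 = 0.3105
c = 4 / 2.98^0.3105 = 4 / 1.404 = 2.85
A = (29/2.85)^(1/0.3105) ⇒ ln A = ln(10.18)/0.3105 = 7.4722
A = e^7.4722 ≈ 1759 ha

1760 ha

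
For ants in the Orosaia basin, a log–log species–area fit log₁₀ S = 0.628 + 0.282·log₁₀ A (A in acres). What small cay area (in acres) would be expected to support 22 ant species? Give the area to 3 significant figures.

342 acres

22 = 4.246 × A^0.282  ⇒  A^0.282 = 22/4.246 = 5.181
ln A = ln(5.181) / 0.282 = 1.6450 / 0.282 = 5.8334
A = e^5.8334 ≈ 341.5 acres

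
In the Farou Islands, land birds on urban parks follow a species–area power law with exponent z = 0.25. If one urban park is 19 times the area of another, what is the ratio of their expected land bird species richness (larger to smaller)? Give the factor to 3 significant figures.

S₂/S₁ = (A₂/A₁)^z = 19^0.25
ln(S₂/S₁) = 0.25 × ln 19 = 0.25 × 2.9444 = 0.7361
S₂/S₁ = e^0.7361 ≈ 2.088

2.09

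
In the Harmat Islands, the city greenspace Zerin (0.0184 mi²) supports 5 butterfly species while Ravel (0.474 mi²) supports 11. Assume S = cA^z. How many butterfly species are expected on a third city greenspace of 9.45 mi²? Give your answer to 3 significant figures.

z = ln(11/5) / ln(0.474/0.0184) = 0.7885 / 3.2489 = 0.2427
c = 5 / 0.0184^0.2427 = 5 / 0.3792 = 13.18
S₃ = 13.18 × 9.45^0.2427 = 13.18 × 1.725 ≈ 22.74

22.7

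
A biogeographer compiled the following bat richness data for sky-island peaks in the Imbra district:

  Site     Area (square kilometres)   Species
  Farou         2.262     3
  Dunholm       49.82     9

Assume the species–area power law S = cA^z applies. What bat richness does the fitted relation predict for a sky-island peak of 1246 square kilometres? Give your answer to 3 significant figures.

z = ln(9/3) / ln(49.82/2.262) = 1.0986 / 3.0922 = 0.3553
c = 3 / 2.262^0.3553 = 3 / 1.336 = 2.245
S₃ = 2.245 × 1246^0.3553 = 2.245 × 12.58 ≈ 28.25

28.2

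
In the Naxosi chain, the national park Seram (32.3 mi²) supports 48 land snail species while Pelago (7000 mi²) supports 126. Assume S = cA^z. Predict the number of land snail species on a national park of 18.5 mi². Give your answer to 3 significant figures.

z = ln(126/48) / ln(7000/32.3) = 0.9651 / 5.3786 = 0.1794
c = 48 / 32.3^0.1794 = 48 / 1.866 = 25.73
S₃ = 25.73 × 18.5^0.1794 = 25.73 × 1.688 ≈ 43.43

43.4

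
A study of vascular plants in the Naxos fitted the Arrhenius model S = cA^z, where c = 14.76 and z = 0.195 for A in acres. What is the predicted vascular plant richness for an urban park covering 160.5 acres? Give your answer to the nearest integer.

S = 14.76 × 160.5^0.195
ln S = ln 14.76 + 0.195 × ln 160.5 = 2.6919 + 0.195 × 5.0783 = 3.6822
S = e^3.6822 ≈ 39.73

40 species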